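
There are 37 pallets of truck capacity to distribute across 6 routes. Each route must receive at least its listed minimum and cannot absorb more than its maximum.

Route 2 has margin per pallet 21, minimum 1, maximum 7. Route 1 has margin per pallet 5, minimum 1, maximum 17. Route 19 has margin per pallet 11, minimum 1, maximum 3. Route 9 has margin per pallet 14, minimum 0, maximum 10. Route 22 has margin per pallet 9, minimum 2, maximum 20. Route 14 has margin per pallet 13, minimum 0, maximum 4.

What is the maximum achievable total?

Meeting every minimum uses 1+1+1+0+2+0 = 5 pallets, leaving 32.
Order the routes by margin per pallet: Route 2 21 > Route 9 14 > Route 14 13 > Route 19 11 > Route 22 9 > Route 1 5.
Route 2 takes 6 more to reach its cap of 7 → 26 left.
Route 9: +10 to 10 (cap) → 16 left.
Give Route 14 4 more to hit its cap of 4 → 12 left.
Give Route 19 2 more to hit its cap of 3 → 10 left.
Route 22: +10 (room for 18) → 12. Pool exhausted.
Total = 21×7 + 5×1 + 11×3 + 14×10 + 9×12 + 13×4 = 485.

485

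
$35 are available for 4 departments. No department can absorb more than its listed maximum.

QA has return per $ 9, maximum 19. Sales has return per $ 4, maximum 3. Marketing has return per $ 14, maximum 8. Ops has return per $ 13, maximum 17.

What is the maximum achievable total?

Order the departments by return per $: Marketing 14 > Ops 13 > QA 9 > Sales 4.
Marketing takes 8 to reach its cap of 8 — 27 left.
Ops takes 17 to reach its cap of 17 — 10 left.
QA: +10 (room for 19) → 10. Pool exhausted.
Total = 9×10 + 14×8 + 13×17 = 423.

423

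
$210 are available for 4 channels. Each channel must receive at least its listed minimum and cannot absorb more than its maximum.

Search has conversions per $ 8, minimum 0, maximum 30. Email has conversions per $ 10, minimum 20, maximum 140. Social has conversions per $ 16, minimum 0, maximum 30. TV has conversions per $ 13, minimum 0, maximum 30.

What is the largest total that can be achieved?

Meeting every minimum uses 0+20+0+0 = 20 $, leaving 190.
Order the channels by conversions per $: Social 16 > TV 13 > Email 10 > Search 8.
Give Social 30 more to hit its cap of 30 ; 160 left.
Give TV 30 more to hit its cap of 30 ; 130 left.
Email takes 120 more to reach its cap of 140 ; 10 left.
Search has room for 30 more but only 10 remain, so it gets 10.
Total = 8×10 + 10×140 + 16×30 + 13×30 = 2350.

2350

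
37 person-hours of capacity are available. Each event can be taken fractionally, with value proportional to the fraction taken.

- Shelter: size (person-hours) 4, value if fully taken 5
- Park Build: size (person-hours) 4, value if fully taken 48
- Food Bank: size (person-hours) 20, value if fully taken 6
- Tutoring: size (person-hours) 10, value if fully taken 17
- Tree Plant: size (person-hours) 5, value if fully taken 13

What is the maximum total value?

87.2

Rank by value-to-size ratio: Park Build 48/4≈12, Tree Plant 13/5≈2.6, Tutoring 17/10≈1.7, Shelter 5/4≈1.25, Food Bank 6/20≈0.3.
Take all of Park Build (4 person-hours, value 48) ; 33 person-hours left.
Tree Plant: take in full, 5 person-hours for value 13 ; 28 left.
All 10 person-hours of Tutoring fit (value 17) ; 18 remain.
Take all of Shelter (4 person-hours, value 5) ; 14 person-hours left.
Fill the last 14 person-hours with part of Food Bank: 14/20 of it earns 4.2.
Total value = 87.2.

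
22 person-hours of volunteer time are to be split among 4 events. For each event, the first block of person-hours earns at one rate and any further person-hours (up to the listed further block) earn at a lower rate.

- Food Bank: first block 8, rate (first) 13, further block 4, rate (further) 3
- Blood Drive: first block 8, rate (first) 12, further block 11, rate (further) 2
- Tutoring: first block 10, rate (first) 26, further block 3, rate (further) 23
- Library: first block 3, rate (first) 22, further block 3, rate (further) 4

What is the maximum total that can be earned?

473

Order all 8 blocks by rate: Tutoring/first 26 > Tutoring/second 23 > Library/first 22 > Food Bank/first 13 > Blood Drive/first 12 > Library/second 4 > Food Bank/second 3 > Blood Drive/second 2.
Tutoring first at 26: fill all 10 ; 12 left.
Fill Tutoring second block (3 at 23) ; 9 left.
Library/first (22): +3 ; 6 left.
Food Bank first at 13: only 6 left, fill 6.
Total = 26×10 + 23×3 + 22×3 + 13×6 = 473.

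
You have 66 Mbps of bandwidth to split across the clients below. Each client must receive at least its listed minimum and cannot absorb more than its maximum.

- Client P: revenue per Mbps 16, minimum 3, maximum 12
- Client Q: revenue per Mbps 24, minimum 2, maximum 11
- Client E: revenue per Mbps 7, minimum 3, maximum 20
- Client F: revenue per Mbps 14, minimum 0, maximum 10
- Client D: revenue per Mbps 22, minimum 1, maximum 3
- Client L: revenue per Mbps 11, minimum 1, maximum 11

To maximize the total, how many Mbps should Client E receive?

Meeting every minimum uses 3+2+3+0+1+1 = 10 Mbps, leaving 56.
Order the clients by revenue per Mbps: Client Q 24 > Client D 22 > Client P 16 > Client F 14 > Client L 11 > Client E 7.
Give Client Q 9 more to hit its cap of 11 — 47 left.
Give Client D 2 more to hit its cap of 3 — 45 left.
Give Client P 9 more to hit its cap of 12 — 36 left.
Client F takes 10 more to reach its cap of 10 — 26 left.
Client L: +10 to 11 (cap) — 16 left.
Client E has room for 17 more but only 16 remain, so it gets 19.

19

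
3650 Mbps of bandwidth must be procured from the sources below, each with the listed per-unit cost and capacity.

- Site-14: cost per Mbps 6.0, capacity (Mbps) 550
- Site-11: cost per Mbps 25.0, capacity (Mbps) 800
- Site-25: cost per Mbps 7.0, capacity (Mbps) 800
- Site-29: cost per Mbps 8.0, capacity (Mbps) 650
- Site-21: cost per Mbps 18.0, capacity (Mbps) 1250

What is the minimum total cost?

46600

Fill from the cheapest source first.
Site-14 (6.0): use full 550 → 3100 Mbps to go.
Site-25 (7.0): use full 800 → 2300 Mbps to go.
Site-29 (8.0): use full 650 → 1650 Mbps to go.
Site-21 at 18.0: take all 1250 Mbps → 400 still needed.
Site-11 at 25.0: take 400 of its 800 → requirement met.
Cost = 550×6.0 + 800×7.0 + 650×8.0 + 1250×18.0 + 400×25.0 = 46600.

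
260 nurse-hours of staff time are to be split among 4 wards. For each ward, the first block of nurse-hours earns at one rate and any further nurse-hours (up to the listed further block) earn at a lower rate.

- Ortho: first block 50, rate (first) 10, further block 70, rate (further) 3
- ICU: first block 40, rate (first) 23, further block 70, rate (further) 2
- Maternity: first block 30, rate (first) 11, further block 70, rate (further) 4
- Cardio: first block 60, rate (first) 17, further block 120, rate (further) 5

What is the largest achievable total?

3170

Order all 8 blocks by rate: ICU/T1 23 > Cardio/T1 17 > Maternity/T1 11 > Ortho/T1 10 > Cardio/T2 5 > Maternity/T2 4 > Ortho/T2 3 > ICU/T2 2.
ICU/T1 (23): +40 → 220 left.
Cardio/T1 (17): +60 → 160 left.
Maternity/T1 (11): +30 → 130 left.
Ortho T1 at 10: fill all 50 → 80 left.
Cardio T2 at 5: only 80 left, fill 80.
Total = 23×40 + 17×60 + 11×30 + 10×50 + 5×80 = 3170.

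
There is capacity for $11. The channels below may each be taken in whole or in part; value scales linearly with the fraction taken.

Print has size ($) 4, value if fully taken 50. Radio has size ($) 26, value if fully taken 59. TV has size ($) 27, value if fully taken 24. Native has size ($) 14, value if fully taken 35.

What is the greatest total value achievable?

Rank by value-to-size ratio: Print 50/4≈12.5, Native 35/14≈2.5, Radio 59/26≈2.27, TV 24/27≈0.889.
Take all of Print (4 $, value 50) ; 7 $ left.
Only 7 $ remain; take 7/14 of Native for value 35×7/14 = 17.5.
Total value = 67.5.

67.5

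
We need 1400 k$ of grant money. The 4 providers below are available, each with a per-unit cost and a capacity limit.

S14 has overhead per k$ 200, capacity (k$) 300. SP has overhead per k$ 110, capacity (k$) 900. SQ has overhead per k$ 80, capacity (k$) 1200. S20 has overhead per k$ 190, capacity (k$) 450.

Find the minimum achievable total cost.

118000

Use providers in increasing cost order.
SQ (80): use full 1200 → 200 k$ to go.
Take 200 from SP at 110 to finish.
S20, S14: unused.
Cost = 1200×80 + 200×110 = 118000.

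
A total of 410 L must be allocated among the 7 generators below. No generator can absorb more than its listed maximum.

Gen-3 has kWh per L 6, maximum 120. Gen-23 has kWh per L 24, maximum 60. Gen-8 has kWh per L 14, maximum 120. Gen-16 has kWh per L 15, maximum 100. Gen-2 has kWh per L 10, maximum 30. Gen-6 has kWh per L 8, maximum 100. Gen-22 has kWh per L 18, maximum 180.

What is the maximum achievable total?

Order the generators by kWh per L: Gen-23 24 > Gen-22 18 > Gen-16 15 > Gen-8 14 > Gen-2 10 > Gen-6 8 > Gen-3 6.
Gen-23 takes 60 to reach its cap of 60 — 350 left.
Gen-22 takes 180 to reach its cap of 180 — 170 left.
Gen-16 takes 100 to reach its cap of 100 — 70 left.
Only 70 left; Gen-8 takes them to reach 70.
Total = 24×60 + 14×70 + 15×100 + 18×180 = 7160.

7160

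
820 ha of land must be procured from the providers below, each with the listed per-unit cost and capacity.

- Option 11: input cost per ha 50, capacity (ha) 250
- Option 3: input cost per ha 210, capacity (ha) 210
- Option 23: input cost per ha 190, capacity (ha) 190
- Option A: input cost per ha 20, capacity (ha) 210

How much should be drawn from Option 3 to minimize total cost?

170

Cheapest first:
Option A (20): use full 210 — 610 ha to go.
Option 11 at 50: take all 250 ha — 360 still needed.
Take 190 from Option 23 at 190 — need 170 more.
Option 3 at 210: take 170 of its 210 — requirement met.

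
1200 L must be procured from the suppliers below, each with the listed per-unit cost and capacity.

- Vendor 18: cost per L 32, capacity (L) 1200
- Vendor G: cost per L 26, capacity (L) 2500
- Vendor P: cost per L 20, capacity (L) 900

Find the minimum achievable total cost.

Fill from the cheapest supplier first.
Take 900 from Vendor P at 20 ; need 300 more.
Take 300 from Vendor G at 26 to finish.
Vendor 18: unused.
Cost = 900×20 + 300×26 = 25800.

25800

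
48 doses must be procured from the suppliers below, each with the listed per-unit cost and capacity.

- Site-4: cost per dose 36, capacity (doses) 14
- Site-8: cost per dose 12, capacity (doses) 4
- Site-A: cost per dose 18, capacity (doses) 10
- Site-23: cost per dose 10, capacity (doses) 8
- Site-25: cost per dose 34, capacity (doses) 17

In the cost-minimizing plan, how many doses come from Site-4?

9

Use suppliers in increasing cost order.
Take 8 from Site-23 at 10 — need 40 more.
Site-8 at 12: take all 4 doses — 36 still needed.
Site-A at 18: take all 10 doses — 26 still needed.
Site-25 at 34: take all 17 doses — 9 still needed.
Take 9 from Site-4 at 36 to finish.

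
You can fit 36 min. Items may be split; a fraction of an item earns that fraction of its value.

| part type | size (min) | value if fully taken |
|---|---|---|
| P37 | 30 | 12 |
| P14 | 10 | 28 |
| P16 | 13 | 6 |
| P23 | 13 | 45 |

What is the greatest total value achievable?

Best value per unit of size first: P23 45/13≈3.46, P14 28/10≈2.8, P16 6/13≈0.462, P37 12/30≈0.4.
P23: take in full, 13 min for value 45 ; 23 left.
Take all of P14 (10 min, value 28) ; 13 min left.
Take all of P16 (13 min, value 6) ; 0 min left.
Total value = 79.

79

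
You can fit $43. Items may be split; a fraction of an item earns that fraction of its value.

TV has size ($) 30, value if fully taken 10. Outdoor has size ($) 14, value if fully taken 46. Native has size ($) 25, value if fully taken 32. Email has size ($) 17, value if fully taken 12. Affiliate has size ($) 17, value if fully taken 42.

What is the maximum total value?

103.36

Rank by value-to-size ratio: Outdoor 46/14≈3.29, Affiliate 42/17≈2.47, Native 32/25≈1.28, Email 12/17≈0.706, TV 10/30≈0.333.
Outdoor: take in full, 14 $ for value 46 — 29 left.
All 17 $ of Affiliate fit (value 42) — 12 remain.
Only 12 $ remain; take 12/25 of Native for value 32×12/25 = 15.36.
Total value = 103.36.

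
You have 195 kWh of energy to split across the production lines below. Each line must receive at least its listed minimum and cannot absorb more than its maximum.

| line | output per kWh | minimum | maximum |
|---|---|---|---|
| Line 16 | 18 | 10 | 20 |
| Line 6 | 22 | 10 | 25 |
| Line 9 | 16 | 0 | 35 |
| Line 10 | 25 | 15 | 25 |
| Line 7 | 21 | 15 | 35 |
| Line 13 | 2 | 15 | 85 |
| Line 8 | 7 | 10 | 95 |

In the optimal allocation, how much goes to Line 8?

Meeting every minimum uses 10+10+0+15+15+15+10 = 75 kWh, leaving 120.
Rank by output per kWh: Line 10 25 > Line 6 22 > Line 7 21 > Line 16 18 > Line 9 16 > Line 8 7 > Line 13 2.
Line 10: +10 to 25 (cap) → 110 left.
Line 6: +15 to 25 (cap) → 95 left.
Line 7: +20 to 35 (cap) → 75 left.
Line 16 takes 10 more to reach its cap of 20 → 65 left.
Give Line 9 35 more to hit its cap of 35 → 30 left.
Line 8 has room for 85 more but only 30 remain, so it gets 40.

40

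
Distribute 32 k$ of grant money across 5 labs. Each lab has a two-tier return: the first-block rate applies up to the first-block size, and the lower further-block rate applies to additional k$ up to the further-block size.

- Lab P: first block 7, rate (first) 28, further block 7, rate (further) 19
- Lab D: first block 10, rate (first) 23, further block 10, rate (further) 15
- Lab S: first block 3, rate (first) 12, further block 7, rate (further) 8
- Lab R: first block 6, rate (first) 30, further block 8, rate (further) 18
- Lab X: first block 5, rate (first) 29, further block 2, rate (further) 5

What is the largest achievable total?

Rank every tier by rate: Lab R/T1 30 > Lab X/T1 29 > Lab P/T1 28 > Lab D/T1 23 > Lab P/T2 19 > Lab R/T2 18 > Lab D/T2 15 > Lab S/T1 12 > Lab S/T2 8 > Lab X/T2 5.
Fill Lab R T1 block (6 at 30) → 26 left.
Lab X/T1 (29): +5 → 21 left.
Fill Lab P T1 block (7 at 28) → 14 left.
Fill Lab D T1 block (10 at 23) → 4 left.
Lab P T2 at 19: only 4 left, fill 4.
Total = 30×6 + 29×5 + 28×7 + 23×10 + 19×4 = 827.

827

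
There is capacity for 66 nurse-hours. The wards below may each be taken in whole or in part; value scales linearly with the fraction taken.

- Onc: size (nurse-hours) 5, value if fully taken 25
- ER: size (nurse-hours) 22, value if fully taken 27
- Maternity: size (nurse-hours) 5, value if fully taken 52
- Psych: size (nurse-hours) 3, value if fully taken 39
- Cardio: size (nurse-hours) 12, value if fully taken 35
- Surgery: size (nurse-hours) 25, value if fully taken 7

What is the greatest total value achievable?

183.32

Best value per unit of size first: Psych 39/3≈13, Maternity 52/5≈10.4, Onc 25/5≈5, Cardio 35/12≈2.92, ER 27/22≈1.23, Surgery 7/25≈0.28.
Take all of Psych (3 nurse-hours, value 39) → 63 nurse-hours left.
Maternity: take in full, 5 nurse-hours for value 52 → 58 left.
Take all of Onc (5 nurse-hours, value 25) → 53 nurse-hours left.
Take all of Cardio (12 nurse-hours, value 35) → 41 nurse-hours left.
All 22 nurse-hours of ER fit (value 27) → 19 remain.
Fill the last 19 nurse-hours with part of Surgery: 19/25 of it earns 5.32.
Total value = 183.32.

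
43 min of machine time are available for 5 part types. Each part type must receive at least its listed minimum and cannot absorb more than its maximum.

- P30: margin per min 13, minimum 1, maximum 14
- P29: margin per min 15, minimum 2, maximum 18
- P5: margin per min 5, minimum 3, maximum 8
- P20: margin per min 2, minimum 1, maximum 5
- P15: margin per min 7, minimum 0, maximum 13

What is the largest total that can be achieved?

Meeting every minimum uses 1+2+3+1+0 = 7 min, leaving 36.
Highest margin per min first: P29 15 > P30 13 > P15 7 > P5 5 > P20 2.
P29: +16 to 18 (cap) ; 20 left.
Give P30 13 more to hit its cap of 14 ; 7 left.
P15: +7 (room for 13) → 7. Pool exhausted.
Total = 13×14 + 15×18 + 5×3 + 2×1 + 7×7 = 518.

518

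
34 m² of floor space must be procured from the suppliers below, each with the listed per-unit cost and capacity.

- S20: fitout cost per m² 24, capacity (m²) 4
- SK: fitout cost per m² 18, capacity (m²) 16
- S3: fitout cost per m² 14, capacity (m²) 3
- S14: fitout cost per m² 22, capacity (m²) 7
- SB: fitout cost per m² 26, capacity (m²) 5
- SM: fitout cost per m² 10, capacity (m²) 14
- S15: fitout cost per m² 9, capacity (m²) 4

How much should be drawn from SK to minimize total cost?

Fill from the cheapest supplier first.
S15 (9): use full 4 ; 30 m² to go.
SM at 10: take all 14 m² ; 16 still needed.
S3 at 14: take all 3 m² ; 13 still needed.
SK (18): take the remaining 13 ; done.
S14, S20, SB: unused.

13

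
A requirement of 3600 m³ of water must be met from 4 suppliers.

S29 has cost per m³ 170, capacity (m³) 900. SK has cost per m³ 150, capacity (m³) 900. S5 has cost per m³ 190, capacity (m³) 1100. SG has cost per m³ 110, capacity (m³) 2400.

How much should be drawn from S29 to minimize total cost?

Use suppliers in increasing cost order.
Take 2400 from SG at 110 → need 1200 more.
Take 900 from SK at 150 → need 300 more.
Take 300 from S29 at 170 to finish.
S5: unused.

300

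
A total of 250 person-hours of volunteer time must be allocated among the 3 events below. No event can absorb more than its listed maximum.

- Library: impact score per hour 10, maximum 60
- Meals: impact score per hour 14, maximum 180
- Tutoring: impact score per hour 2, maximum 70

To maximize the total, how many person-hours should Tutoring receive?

Highest impact score per hour first: Meals 14 > Library 10 > Tutoring 2.
Give Meals 180 to hit its cap of 180 → 70 left.
Give Library 60 to hit its cap of 60 → 10 left.
Tutoring: +10 (room for 70) → 10. Pool exhausted.

10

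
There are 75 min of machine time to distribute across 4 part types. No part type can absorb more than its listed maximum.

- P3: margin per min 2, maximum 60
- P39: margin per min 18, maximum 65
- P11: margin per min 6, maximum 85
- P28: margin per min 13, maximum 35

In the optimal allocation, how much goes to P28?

Rank by margin per min: P39 18 > P28 13 > P11 6 > P3 2.
P39 takes 65 to reach its cap of 65 ; 10 left.
Only 10 left; P28 takes them to reach 10.

10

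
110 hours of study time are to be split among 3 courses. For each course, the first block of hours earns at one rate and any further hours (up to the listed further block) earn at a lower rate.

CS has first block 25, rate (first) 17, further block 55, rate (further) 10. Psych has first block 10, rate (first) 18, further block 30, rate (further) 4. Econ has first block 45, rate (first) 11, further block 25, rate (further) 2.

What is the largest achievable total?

1400

Treat each block as its own option and order by rate: Psych/T1 18 > CS/T1 17 > Econ/T1 11 > CS/T2 10 > Psych/T2 4 > Econ/T2 2.
Psych T1 at 18: fill all 10 ; 100 left.
Fill CS T1 block (25 at 17) ; 75 left.
Econ/T1 (11): +45 ; 30 left.
30 remain; put them into CS T2 at 10.
Total = 18×10 + 17×25 + 11×45 + 10×30 = 1400.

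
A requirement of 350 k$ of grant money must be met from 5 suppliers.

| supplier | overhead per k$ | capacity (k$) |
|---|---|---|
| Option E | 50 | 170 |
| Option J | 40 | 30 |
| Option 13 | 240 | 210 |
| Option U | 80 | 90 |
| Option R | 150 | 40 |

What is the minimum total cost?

27700

Use suppliers in increasing cost order.
Take 30 from Option J at 40 — need 320 more.
Option E (50): use full 170 — 150 k$ to go.
Option U at 80: take all 90 k$ — 60 still needed.
Take 40 from Option R at 150 — need 20 more.
Take 20 from Option 13 at 240 to finish.
Cost = 30×40 + 170×50 + 90×80 + 40×150 + 20×240 = 27700.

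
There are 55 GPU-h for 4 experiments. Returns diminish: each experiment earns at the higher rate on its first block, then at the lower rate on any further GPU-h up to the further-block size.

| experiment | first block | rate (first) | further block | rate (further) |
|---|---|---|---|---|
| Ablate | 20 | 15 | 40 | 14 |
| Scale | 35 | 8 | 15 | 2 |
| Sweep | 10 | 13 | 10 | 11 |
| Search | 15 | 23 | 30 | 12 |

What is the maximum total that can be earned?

925

Rank every tier by rate: Search/tier1 23 > Ablate/tier1 15 > Ablate/tier2 14 > Sweep/tier1 13 > Search/tier2 12 > Sweep/tier2 11 > Scale/tier1 8 > Scale/tier2 2.
Search/tier1 (23): +15 — 40 left.
Fill Ablate tier1 block (20 at 15) — 20 left.
Ablate/tier2: +20 of 40 at 14; pool empty.
Total = 23×15 + 15×20 + 14×20 = 925.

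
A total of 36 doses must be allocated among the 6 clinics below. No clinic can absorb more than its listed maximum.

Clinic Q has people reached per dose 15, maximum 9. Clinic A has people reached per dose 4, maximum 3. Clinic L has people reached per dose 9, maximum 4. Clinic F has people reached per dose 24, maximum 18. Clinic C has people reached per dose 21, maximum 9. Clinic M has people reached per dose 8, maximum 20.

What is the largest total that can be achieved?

756

Order the clinics by people reached per dose: Clinic F 24 > Clinic C 21 > Clinic Q 15 > Clinic L 9 > Clinic M 8 > Clinic A 4.
Give Clinic F 18 to hit its cap of 18 → 18 left.
Clinic C takes 9 to reach its cap of 9 → 9 left.
Clinic Q: +9 to 9 (cap) → 0 left.
Total = 15×9 + 24×18 + 21×9 = 756.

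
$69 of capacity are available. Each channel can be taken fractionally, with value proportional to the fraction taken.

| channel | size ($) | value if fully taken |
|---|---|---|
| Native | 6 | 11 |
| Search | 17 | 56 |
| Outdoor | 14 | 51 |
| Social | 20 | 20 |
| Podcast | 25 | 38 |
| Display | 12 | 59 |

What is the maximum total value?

207.4

Sort by value density: Display 59/12≈4.92, Outdoor 51/14≈3.64, Search 56/17≈3.29, Native 11/6≈1.83, Podcast 38/25≈1.52, Social 20/20≈1.
Display: take in full, 12 $ for value 59 — 57 left.
Outdoor: take in full, 14 $ for value 51 — 43 left.
Search: take in full, 17 $ for value 56 — 26 left.
Native: take in full, 6 $ for value 11 — 20 left.
Only 20 $ remain; take 20/25 of Podcast for value 38×20/25 = 30.4.
Total value = 207.4.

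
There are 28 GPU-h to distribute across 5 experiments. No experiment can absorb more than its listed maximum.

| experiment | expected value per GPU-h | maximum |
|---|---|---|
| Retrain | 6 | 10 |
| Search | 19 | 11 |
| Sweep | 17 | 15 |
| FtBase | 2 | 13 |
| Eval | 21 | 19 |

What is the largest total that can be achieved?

570

Rank by expected value per GPU-h: Eval 21 > Search 19 > Sweep 17 > Retrain 6 > FtBase 2.
Eval: +19 to 19 (cap) — 9 left.
Search has room for 11 but only 9 remain, so it gets 9.
Total = 19×9 + 21×19 = 570.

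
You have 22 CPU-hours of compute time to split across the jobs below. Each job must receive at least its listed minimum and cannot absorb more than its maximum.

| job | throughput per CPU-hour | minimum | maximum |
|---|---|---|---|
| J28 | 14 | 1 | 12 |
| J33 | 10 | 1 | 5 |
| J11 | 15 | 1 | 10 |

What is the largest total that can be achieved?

314

Meeting every minimum uses 1+1+1 = 3 CPU-hours, leaving 19.
Highest throughput per CPU-hour first: J11 15 > J28 14 > J33 10.
Give J11 9 more to hit its cap of 10 → 10 left.
J28: +10 (room for 11) → 11. Pool exhausted.
Total = 14×11 + 10×1 + 15×10 = 314.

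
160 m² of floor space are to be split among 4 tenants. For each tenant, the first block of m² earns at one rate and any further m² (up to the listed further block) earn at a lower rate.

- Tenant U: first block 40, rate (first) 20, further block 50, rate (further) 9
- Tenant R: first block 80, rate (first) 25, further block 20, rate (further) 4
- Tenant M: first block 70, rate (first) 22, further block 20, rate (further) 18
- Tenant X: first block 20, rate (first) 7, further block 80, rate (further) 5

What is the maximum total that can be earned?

3740

Treat each block as its own option and order by rate: Tenant R/first 25 > Tenant M/first 22 > Tenant U/first 20 > Tenant M/second 18 > Tenant U/second 9 > Tenant X/first 7 > Tenant X/second 5 > Tenant R/second 4.
Fill Tenant R first block (80 at 25) — 80 left.
Tenant M/first (22): +70 — 10 left.
Tenant U/first: +10 of 40 at 20; pool empty.
Total = 25×80 + 22×70 + 20×10 = 3740.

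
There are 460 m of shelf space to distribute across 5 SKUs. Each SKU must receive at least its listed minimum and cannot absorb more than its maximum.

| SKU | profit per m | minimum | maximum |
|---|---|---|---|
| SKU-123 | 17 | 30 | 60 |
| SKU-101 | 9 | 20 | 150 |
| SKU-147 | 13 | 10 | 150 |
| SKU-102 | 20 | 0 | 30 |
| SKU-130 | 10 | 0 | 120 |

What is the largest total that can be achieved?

Meeting every minimum uses 30+20+10+0+0 = 60 m, leaving 400.
Highest profit per m first: SKU-102 20 > SKU-123 17 > SKU-147 13 > SKU-130 10 > SKU-101 9.
Give SKU-102 30 more to hit its cap of 30 → 370 left.
Give SKU-123 30 more to hit its cap of 60 → 340 left.
Give SKU-147 140 more to hit its cap of 150 → 200 left.
SKU-130 takes 120 more to reach its cap of 120 → 80 left.
SKU-101 has room for 130 more but only 80 remain, so it gets 100.
Total = 17×60 + 9×100 + 13×150 + 20×30 + 10×120 = 5670.

5670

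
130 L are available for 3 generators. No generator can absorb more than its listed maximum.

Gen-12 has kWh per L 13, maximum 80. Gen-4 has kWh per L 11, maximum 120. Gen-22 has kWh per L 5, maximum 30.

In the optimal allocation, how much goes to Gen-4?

Rank by kWh per L: Gen-12 13 > Gen-4 11 > Gen-22 5.
Gen-12: +80 to 80 (cap) — 50 left.
Only 50 left; Gen-4 takes them to reach 50.

50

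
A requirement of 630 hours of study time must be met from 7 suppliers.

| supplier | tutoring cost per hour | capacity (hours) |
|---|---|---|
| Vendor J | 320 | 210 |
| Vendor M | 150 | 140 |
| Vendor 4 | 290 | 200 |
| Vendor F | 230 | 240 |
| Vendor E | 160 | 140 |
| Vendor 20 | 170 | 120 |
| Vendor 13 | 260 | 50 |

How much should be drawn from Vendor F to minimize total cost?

230

Cheapest first:
Vendor M at 150: take all 140 hours ; 490 still needed.
Take 140 from Vendor E at 160 ; need 350 more.
Vendor 20 (170): use full 120 ; 230 hours to go.
Vendor F at 230: take 230 of its 240 ; requirement met.
Vendor 13, Vendor 4, Vendor J: unused.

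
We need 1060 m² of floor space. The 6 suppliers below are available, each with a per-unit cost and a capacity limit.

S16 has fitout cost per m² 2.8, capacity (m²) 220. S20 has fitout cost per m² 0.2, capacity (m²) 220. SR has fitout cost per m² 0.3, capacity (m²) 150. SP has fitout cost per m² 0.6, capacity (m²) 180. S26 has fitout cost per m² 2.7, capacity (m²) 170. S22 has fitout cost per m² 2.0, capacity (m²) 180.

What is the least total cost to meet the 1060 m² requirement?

Cheapest first:
S20 (0.2): use full 220 — 840 m² to go.
SR (0.3): use full 150 — 690 m² to go.
Take 180 from SP at 0.6 — need 510 more.
Take 180 from S22 at 2.0 — need 330 more.
S26 at 2.7: take all 170 m² — 160 still needed.
Take 160 from S16 at 2.8 to finish.
Cost = 220×0.2 + 150×0.3 + 180×0.6 + 180×2.0 + 170×2.7 + 160×2.8 = 1464.

1464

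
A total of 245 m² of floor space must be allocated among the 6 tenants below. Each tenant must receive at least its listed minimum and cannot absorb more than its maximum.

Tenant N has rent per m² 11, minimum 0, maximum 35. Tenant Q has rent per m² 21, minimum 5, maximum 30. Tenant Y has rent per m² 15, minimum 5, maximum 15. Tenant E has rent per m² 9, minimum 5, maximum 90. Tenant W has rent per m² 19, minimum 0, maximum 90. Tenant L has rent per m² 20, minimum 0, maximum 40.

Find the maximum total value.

Meeting every minimum uses 0+5+5+5+0+0 = 15 m², leaving 230.
Order the tenants by rent per m²: Tenant Q 21 > Tenant L 20 > Tenant W 19 > Tenant Y 15 > Tenant N 11 > Tenant E 9.
Tenant Q takes 25 more to reach its cap of 30 — 205 left.
Tenant L: +40 to 40 (cap) — 165 left.
Tenant W takes 90 more to reach its cap of 90 — 75 left.
Tenant Y: +10 to 15 (cap) — 65 left.
Tenant N: +35 to 35 (cap) — 30 left.
Tenant E: +30 (room for 85) → 35. Pool exhausted.
Total = 11×35 + 21×30 + 15×15 + 9×35 + 19×90 + 20×40 = 4065.

4065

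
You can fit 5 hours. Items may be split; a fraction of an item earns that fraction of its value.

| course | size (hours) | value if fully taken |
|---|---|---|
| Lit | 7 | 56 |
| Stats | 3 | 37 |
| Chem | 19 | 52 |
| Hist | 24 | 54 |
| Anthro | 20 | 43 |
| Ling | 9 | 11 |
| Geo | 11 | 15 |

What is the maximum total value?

53

Best value per unit of size first: Stats 37/3≈12.3, Lit 56/7≈8, Chem 52/19≈2.74, Hist 54/24≈2.25, Anthro 43/20≈2.15, Geo 15/11≈1.36, Ling 11/9≈1.22.
All 3 hours of Stats fit (value 37) → 2 remain.
Only 2 hours remain; take 2/7 of Lit for value 56×2/7 = 16.
Total value = 53.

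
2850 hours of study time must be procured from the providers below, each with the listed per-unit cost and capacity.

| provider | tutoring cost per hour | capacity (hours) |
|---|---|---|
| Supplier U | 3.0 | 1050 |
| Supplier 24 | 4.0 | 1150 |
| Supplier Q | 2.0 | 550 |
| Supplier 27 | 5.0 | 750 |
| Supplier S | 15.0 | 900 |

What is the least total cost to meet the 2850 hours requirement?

Fill from the cheapest provider first.
Take 550 from Supplier Q at 2.0 ; need 2300 more.
Supplier U (3.0): use full 1050 ; 1250 hours to go.
Supplier 24 at 4.0: take all 1150 hours ; 100 still needed.
Take 100 from Supplier 27 at 5.0 to finish.
Supplier S: unused.
Cost = 550×2.0 + 1050×3.0 + 1150×4.0 + 100×5.0 = 9350.

9350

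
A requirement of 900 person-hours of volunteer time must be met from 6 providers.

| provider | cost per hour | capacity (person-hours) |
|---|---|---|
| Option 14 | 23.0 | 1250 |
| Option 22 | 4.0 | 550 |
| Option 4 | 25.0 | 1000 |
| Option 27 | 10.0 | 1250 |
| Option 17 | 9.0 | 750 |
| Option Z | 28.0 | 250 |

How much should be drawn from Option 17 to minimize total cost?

Cheapest first:
Option 22 at 4.0: take all 550 person-hours — 350 still needed.
Option 17 (9.0): take the remaining 350 — done.
Option 27, Option 14, Option 4, Option Z: unused.

350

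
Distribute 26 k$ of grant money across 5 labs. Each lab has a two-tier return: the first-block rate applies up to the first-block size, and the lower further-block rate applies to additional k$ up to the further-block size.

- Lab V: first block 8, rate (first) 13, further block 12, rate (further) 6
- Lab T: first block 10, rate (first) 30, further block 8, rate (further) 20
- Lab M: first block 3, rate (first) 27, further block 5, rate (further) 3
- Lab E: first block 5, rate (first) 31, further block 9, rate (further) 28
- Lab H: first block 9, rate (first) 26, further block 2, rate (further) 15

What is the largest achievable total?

761

Order all 10 blocks by rate: Lab E/T1 31 > Lab T/T1 30 > Lab E/T2 28 > Lab M/T1 27 > Lab H/T1 26 > Lab T/T2 20 > Lab H/T2 15 > Lab V/T1 13 > Lab V/T2 6 > Lab M/T2 3.
Fill Lab E T1 block (5 at 31) — 21 left.
Fill Lab T T1 block (10 at 30) — 11 left.
Fill Lab E T2 block (9 at 28) — 2 left.
Lab M/T1: +2 of 3 at 27; pool empty.
Total = 31×5 + 30×10 + 28×9 + 27×2 = 761.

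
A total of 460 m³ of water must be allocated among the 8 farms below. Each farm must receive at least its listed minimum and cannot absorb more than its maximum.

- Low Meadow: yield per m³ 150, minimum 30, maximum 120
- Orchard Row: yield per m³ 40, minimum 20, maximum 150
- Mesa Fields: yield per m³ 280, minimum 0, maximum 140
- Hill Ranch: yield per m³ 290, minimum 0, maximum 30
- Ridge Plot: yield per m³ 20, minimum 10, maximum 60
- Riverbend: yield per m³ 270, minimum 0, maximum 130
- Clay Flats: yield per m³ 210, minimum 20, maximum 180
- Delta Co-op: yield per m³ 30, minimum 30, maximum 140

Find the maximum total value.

104100

Meeting every minimum uses 30+20+0+0+10+0+20+30 = 110 m³, leaving 350.
Rank by yield per m³: Hill Ranch 290 > Mesa Fields 280 > Riverbend 270 > Clay Flats 210 > Low Meadow 150 > Orchard Row 40 > Delta Co-op 30 > Ridge Plot 20.
Give Hill Ranch 30 more to hit its cap of 30 — 320 left.
Mesa Fields takes 140 more to reach its cap of 140 — 180 left.
Riverbend takes 130 more to reach its cap of 130 — 50 left.
Clay Flats has room for 160 more but only 50 remain, so it gets 70.
Total = 150×30 + 40×20 + 280×140 + 290×30 + 20×10 + 270×130 + 210×70 + 30×30 = 104100.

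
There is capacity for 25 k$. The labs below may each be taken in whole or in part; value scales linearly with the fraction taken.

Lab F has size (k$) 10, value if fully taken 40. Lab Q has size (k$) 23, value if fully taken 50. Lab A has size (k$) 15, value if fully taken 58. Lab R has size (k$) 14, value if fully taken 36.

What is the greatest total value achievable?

Best value per unit of size first: Lab F 40/10≈4, Lab A 58/15≈3.87, Lab R 36/14≈2.57, Lab Q 50/23≈2.17.
All 10 k$ of Lab F fit (value 40) — 15 remain.
Lab A: take in full, 15 k$ for value 58 — 0 left.
Total value = 98.

98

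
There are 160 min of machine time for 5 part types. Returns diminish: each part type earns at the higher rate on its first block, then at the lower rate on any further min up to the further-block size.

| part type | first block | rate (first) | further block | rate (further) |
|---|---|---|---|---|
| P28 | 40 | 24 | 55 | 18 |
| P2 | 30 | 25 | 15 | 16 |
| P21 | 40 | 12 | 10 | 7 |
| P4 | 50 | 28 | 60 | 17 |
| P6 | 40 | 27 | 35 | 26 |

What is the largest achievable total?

4260

Order all 10 blocks by rate: P4/tier1 28 > P6/tier1 27 > P6/tier2 26 > P2/tier1 25 > P28/tier1 24 > P28/tier2 18 > P4/tier2 17 > P2/tier2 16 > P21/tier1 12 > P21/tier2 7.
P4 tier1 at 28: fill all 50 ; 110 left.
P6/tier1 (27): +40 ; 70 left.
Fill P6 tier2 block (35 at 26) ; 35 left.
P2 tier1 at 25: fill all 30 ; 5 left.
P28 tier1 at 24: only 5 left, fill 5.
Total = 28×50 + 27×40 + 26×35 + 25×30 + 24×5 = 4260.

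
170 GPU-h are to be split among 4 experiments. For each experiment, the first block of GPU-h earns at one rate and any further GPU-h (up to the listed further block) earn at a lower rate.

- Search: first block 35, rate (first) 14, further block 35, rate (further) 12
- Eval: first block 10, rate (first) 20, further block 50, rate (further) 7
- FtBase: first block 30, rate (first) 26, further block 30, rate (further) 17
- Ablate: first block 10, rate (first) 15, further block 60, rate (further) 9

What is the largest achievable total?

2730

Treat each block as its own option and order by rate: FtBase/first 26 > Eval/first 20 > FtBase/second 17 > Ablate/first 15 > Search/first 14 > Search/second 12 > Ablate/second 9 > Eval/second 7.
FtBase/first (26): +30 ; 140 left.
Fill Eval first block (10 at 20) ; 130 left.
Fill FtBase second block (30 at 17) ; 100 left.
Fill Ablate first block (10 at 15) ; 90 left.
Search first at 14: fill all 35 ; 55 left.
Search second at 12: fill all 35 ; 20 left.
Ablate second at 9: only 20 left, fill 20.
Total = 26×30 + 20×10 + 17×30 + 15×10 + 14×35 + 12×35 + 9×20 = 2730.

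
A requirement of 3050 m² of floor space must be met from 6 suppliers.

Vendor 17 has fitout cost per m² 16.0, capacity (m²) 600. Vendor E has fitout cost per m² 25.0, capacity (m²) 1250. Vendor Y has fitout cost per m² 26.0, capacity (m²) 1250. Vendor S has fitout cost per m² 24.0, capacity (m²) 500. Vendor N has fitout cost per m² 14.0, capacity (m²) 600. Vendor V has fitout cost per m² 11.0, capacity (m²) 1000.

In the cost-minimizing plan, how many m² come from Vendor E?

Use suppliers in increasing cost order.
Take 1000 from Vendor V at 11.0 → need 2050 more.
Take 600 from Vendor N at 14.0 → need 1450 more.
Vendor 17 (16.0): use full 600 → 850 m² to go.
Take 500 from Vendor S at 24.0 → need 350 more.
Vendor E at 25.0: take 350 of its 1250 → requirement met.
Vendor Y: unused.

350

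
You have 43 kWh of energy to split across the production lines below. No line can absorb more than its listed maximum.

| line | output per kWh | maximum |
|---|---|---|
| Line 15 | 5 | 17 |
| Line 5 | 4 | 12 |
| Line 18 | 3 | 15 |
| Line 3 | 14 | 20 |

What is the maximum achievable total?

389

Order the production lines by output per kWh: Line 3 14 > Line 15 5 > Line 5 4 > Line 18 3.
Line 3 takes 20 to reach its cap of 20 → 23 left.
Give Line 15 17 to hit its cap of 17 → 6 left.
Line 5 has room for 12 but only 6 remain, so it gets 6.
Total = 5×17 + 4×6 + 14×20 = 389.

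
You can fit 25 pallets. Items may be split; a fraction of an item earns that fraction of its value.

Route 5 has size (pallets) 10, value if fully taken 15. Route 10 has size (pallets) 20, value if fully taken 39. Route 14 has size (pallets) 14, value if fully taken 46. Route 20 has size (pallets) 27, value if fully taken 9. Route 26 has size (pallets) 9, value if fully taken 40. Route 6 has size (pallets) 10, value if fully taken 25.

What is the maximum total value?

91

Sort by value density: Route 26 40/9≈4.44, Route 14 46/14≈3.29, Route 6 25/10≈2.5, Route 10 39/20≈1.95, Route 5 15/10≈1.5, Route 20 9/27≈0.333.
Route 26: take in full, 9 pallets for value 40 → 16 left.
Route 14: take in full, 14 pallets for value 46 → 2 left.
2 pallets left: a 2/10 share of Route 6 gives 25×2/10 = 5.
Total value = 91.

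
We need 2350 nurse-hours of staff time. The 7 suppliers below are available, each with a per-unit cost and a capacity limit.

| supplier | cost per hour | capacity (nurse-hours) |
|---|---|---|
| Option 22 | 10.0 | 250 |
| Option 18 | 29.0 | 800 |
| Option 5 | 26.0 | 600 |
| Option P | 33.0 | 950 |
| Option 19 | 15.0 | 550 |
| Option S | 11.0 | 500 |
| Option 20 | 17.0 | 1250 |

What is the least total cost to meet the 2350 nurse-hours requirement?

Fill from the cheapest supplier first.
Option 22 at 10.0: take all 250 nurse-hours — 2100 still needed.
Option S at 11.0: take all 500 nurse-hours — 1600 still needed.
Option 19 at 15.0: take all 550 nurse-hours — 1050 still needed.
Option 20 (17.0): take the remaining 1050 — done.
Option 5, Option 18, Option P: unused.
Cost = 250×10.0 + 500×11.0 + 550×15.0 + 1050×17.0 = 34100.

34100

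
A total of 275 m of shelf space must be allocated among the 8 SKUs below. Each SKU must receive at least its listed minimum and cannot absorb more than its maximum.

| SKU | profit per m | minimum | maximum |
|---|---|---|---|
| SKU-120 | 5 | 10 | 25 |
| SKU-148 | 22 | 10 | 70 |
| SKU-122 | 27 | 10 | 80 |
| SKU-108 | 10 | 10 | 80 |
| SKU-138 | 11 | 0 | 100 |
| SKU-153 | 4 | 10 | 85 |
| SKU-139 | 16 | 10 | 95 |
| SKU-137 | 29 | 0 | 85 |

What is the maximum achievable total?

6515

Meeting every minimum uses 10+10+10+10+0+10+10+0 = 60 m, leaving 215.
Rank by profit per m: SKU-137 29 > SKU-122 27 > SKU-148 22 > SKU-139 16 > SKU-138 11 > SKU-108 10 > SKU-120 5 > SKU-153 4.
SKU-137: +85 to 85 (cap) ; 130 left.
SKU-122 takes 70 more to reach its cap of 80 ; 60 left.
SKU-148: +60 to 70 (cap) ; 0 left.
Total = 5×10 + 22×70 + 27×80 + 10×10 + 4×10 + 16×10 + 29×85 = 6515.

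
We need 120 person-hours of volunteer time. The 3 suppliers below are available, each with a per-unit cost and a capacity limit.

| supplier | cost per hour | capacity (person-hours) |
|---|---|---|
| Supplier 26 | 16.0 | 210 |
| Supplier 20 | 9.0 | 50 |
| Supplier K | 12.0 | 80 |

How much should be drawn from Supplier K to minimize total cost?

Cheapest first:
Take 50 from Supplier 20 at 9.0 → need 70 more.
Supplier K (12.0): take the remaining 70 → done.
Supplier 26: unused.

70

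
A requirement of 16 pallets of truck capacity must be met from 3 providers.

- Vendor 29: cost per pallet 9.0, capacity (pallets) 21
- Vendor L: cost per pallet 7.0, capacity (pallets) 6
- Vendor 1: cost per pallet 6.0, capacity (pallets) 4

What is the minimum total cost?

Cheapest first:
Vendor 1 (6.0): use full 4 ; 12 pallets to go.
Take 6 from Vendor L at 7.0 ; need 6 more.
Take 6 from Vendor 29 at 9.0 to finish.
Cost = 4×6.0 + 6×7.0 + 6×9.0 = 120.

120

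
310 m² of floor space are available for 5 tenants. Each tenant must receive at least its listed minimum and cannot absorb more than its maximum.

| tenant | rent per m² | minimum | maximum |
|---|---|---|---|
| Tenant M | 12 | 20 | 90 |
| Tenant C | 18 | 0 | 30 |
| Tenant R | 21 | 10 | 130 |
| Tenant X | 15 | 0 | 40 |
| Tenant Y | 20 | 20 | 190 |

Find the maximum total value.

6170

Meeting every minimum uses 20+0+10+0+20 = 50 m², leaving 260.
Rank by rent per m²: Tenant R 21 > Tenant Y 20 > Tenant C 18 > Tenant X 15 > Tenant M 12.
Give Tenant R 120 more to hit its cap of 130 — 140 left.
Only 140 left; Tenant Y takes them to reach 160.
Total = 12×20 + 21×130 + 20×160 = 6170.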